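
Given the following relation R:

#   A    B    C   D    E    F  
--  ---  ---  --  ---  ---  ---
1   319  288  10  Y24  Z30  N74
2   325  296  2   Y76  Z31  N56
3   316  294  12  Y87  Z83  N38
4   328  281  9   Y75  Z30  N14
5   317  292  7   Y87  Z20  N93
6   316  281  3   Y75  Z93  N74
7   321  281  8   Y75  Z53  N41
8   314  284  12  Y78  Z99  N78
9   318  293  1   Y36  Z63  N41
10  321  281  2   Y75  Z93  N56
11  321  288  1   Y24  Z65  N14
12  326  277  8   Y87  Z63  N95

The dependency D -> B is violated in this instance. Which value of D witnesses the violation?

D=Y24: rows 1, 11 → B = 288, 288 ✓
D=Y76: row 2 → B = 296 ✓
D=Y87: rows 3, 5, 12 → B takes values {294, 292, 277} — violation
D=Y75: rows 4, 6, 7, 10 → B = 281, 281, 281, 281 ✓
D=Y78: row 8 → B = 284 ✓
D=Y36: row 9 → B = 293 ✓
The only D value with inconsistent B is D=Y87.

Y87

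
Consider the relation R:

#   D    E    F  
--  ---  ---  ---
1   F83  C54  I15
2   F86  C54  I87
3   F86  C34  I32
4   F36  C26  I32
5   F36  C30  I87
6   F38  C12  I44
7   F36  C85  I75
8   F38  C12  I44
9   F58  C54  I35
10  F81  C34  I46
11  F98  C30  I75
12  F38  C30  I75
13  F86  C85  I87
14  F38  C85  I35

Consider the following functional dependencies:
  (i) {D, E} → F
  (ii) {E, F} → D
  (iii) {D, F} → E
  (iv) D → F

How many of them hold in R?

(i) {D, E} → F: every LHS value maps to a single RHS value — holds.
(ii) {E, F} → D: (E=C30, F=I75): rows 11, 12 → D takes values {F98, F38} — violation — fails.
(iii) {D, F} → E: (D=F86, F=I87): rows 2, 13 → E takes values {C54, C85} — violation — fails.
(iv) D → F: D=F86: rows 2, 3, 13 → F takes values {I87, I32} — violation; D=F36: rows 4, 5, 7 → F takes values {I32, I87, I75} — violation; D=F38: rows 6, 8, 12, 14 → F takes values {I44, I75, I35} — violation — fails.
1 of the 4 dependencies holds.

1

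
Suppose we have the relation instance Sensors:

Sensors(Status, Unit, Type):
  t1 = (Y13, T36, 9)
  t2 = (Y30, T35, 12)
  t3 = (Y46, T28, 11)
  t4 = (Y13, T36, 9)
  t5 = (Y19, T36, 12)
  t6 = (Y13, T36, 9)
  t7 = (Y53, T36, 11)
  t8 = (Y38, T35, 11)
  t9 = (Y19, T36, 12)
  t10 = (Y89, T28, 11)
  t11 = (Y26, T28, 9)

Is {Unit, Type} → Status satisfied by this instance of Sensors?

(Unit=T36, Type=9): rows 1, 4, 6 → Status = Y13, Y13, Y13 ✓
(Unit=T35, Type=12): row 2 → Status = Y30 ✓
(Unit=T28, Type=11): rows 3, 10 → Status takes values {Y46, Y89} — violation
(Unit=T36, Type=12): rows 5, 9 → Status = Y19, Y19 ✓
(Unit=T36, Type=11): row 7 → Status = Y53 ✓
(Unit=T35, Type=11): row 8 → Status = Y38 ✓
(Unit=T28, Type=9): row 11 → Status = Y26 ✓
Two rows agree on {Unit, Type} but differ on Status, so {Unit, Type} → Status does not hold.

No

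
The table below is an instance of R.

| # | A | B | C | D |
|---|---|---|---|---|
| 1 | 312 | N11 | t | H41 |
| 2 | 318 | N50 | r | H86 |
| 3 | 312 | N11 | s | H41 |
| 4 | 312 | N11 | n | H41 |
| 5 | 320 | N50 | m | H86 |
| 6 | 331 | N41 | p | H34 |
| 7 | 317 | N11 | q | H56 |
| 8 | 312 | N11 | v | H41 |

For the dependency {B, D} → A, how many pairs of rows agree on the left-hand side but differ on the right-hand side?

(B=N11, D=H41): all 4 rows agree on A — 0 pairs.
(B=N50, D=H86): violating pairs (2,5) — 1 pair.

1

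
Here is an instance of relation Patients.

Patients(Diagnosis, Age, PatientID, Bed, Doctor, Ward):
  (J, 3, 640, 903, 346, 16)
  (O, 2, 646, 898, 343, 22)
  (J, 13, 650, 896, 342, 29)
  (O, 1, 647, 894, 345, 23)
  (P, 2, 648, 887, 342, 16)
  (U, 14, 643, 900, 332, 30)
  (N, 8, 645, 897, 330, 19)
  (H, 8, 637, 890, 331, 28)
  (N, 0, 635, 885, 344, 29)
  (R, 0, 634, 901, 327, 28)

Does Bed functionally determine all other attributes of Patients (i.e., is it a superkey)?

All 10 rows have distinct Bed values, so Bed → (all attributes) holds and Bed is a superkey.

Yes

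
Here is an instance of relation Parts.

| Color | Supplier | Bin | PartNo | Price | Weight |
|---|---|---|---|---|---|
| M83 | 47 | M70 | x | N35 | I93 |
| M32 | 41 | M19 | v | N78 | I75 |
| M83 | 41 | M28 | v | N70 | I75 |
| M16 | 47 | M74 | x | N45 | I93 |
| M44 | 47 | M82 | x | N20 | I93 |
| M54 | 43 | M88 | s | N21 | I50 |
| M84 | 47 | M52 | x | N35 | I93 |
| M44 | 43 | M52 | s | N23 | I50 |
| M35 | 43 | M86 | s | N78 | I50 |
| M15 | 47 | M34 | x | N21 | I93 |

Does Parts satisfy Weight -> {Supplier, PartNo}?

Yes

Weight=I93: 5 rows → {Supplier,PartNo} = (47, x), (47, x), (47, x), (47, x), (47, x) ✓
Weight=I75: 2 rows → {Supplier,PartNo} = (41, v), (41, v) ✓
Weight=I50: 3 rows → {Supplier,PartNo} = (43, s), (43, s), (43, s) ✓
Every Weight value is associated with a single {Supplier, PartNo} value, so Weight -> {Supplier, PartNo} holds.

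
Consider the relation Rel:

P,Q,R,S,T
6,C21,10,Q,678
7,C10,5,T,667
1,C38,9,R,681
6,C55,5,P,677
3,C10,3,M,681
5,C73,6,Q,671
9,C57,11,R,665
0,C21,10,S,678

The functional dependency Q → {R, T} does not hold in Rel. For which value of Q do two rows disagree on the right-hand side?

C10

Q=C21: 2 rows → {R,T} = (10, 678), (10, 678) ✓
Q=C10: 2 rows → {R,T} takes values {(5, 667), (3, 681)} — violation
Q=C38: 1 row → {R,T} = (9, 681) ✓
Q=C55: 1 row → {R,T} = (5, 677) ✓
Q=C73: 1 row → {R,T} = (6, 671) ✓
Q=C57: 1 row → {R,T} = (11, 665) ✓
The only Q value with inconsistent RHS is Q=C10.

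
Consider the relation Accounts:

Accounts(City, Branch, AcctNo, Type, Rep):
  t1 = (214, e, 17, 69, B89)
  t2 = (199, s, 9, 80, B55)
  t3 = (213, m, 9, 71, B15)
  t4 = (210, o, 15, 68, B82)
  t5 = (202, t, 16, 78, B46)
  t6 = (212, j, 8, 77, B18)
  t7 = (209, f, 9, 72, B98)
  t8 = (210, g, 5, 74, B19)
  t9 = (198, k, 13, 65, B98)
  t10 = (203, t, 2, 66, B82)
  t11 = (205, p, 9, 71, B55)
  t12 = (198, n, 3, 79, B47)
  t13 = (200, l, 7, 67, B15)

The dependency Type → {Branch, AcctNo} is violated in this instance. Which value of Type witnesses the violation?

Type=69: row 1 → {Branch,AcctNo} = (e, 17) ✓
Type=80: row 2 → {Branch,AcctNo} = (s, 9) ✓
Type=71: rows 3, 11 → {Branch,AcctNo} takes values {(m, 9), (p, 9)} — violation
Type=68: row 4 → {Branch,AcctNo} = (o, 15) ✓
Type=78: row 5 → {Branch,AcctNo} = (t, 16) ✓
Type=77: row 6 → {Branch,AcctNo} = (j, 8) ✓
Type=72: row 7 → {Branch,AcctNo} = (f, 9) ✓
Type=74: row 8 → {Branch,AcctNo} = (g, 5) ✓
Type=65: row 9 → {Branch,AcctNo} = (k, 13) ✓
Type=66: row 10 → {Branch,AcctNo} = (t, 2) ✓
Type=79: row 12 → {Branch,AcctNo} = (n, 3) ✓
Type=67: row 13 → {Branch,AcctNo} = (l, 7) ✓
The only Type value with inconsistent RHS is Type=71.

71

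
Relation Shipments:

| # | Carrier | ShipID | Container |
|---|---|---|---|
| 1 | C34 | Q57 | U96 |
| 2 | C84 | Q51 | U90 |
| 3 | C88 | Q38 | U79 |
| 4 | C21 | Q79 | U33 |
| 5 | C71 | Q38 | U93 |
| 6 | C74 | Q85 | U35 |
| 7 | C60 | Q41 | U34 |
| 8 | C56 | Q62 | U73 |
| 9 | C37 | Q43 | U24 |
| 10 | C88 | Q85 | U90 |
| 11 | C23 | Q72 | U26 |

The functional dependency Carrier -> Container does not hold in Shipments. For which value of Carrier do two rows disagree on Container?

Carrier=C34: row 1 → Container = U96 ✓
Carrier=C84: row 2 → Container = U90 ✓
Carrier=C88: rows 3, 10 → Container takes values {U79, U90} — violation
Carrier=C21: row 4 → Container = U33 ✓
Carrier=C71: row 5 → Container = U93 ✓
Carrier=C74: row 6 → Container = U35 ✓
Carrier=C60: row 7 → Container = U34 ✓
Carrier=C56: row 8 → Container = U73 ✓
Carrier=C37: row 9 → Container = U24 ✓
Carrier=C23: row 11 → Container = U26 ✓
The only Carrier value with inconsistent Container is Carrier=C88.

C88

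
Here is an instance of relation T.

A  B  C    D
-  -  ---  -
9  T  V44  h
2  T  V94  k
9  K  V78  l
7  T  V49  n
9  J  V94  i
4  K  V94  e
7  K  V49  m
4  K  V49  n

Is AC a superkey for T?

No

Two distinct rows share (A=7, C=V49), so AC does not determine every attribute — not a superkey.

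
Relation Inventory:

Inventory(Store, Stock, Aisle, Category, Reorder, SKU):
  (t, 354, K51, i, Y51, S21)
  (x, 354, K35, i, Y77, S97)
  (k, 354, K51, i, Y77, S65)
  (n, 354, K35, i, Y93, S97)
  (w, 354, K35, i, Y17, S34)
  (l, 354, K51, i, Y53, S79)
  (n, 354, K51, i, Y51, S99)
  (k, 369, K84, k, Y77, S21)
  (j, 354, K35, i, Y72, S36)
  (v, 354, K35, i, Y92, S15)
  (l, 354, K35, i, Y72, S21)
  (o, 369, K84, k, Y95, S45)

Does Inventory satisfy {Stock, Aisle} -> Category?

Yes

(Stock=354, Aisle=K51): 4 rows → Category = i, i, i, i ✓
(Stock=354, Aisle=K35): 6 rows → Category = i, i, i, i, i, i ✓
(Stock=369, Aisle=K84): 2 rows → Category = k, k ✓
Every {Stock, Aisle} value is associated with a single Category value, so {Stock, Aisle} -> Category holds.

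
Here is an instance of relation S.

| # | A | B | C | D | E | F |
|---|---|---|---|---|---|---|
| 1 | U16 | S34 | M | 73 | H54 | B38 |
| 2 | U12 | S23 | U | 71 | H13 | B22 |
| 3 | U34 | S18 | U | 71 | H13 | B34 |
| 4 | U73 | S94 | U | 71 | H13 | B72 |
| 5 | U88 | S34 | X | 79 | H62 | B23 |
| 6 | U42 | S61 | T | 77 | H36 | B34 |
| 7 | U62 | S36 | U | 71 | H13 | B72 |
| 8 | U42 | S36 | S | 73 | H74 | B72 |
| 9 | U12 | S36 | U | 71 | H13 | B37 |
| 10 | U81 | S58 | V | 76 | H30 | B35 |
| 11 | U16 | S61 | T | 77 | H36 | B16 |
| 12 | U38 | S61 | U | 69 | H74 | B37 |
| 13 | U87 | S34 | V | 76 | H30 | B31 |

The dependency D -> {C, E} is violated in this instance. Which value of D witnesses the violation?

D=73: rows 1, 8 → {C,E} takes values {(M, H54), (S, H74)} — violation
D=71: rows 2, 3, 4, 7, 9 → {C,E} = (U, H13), (U, H13), (U, H13), (U, H13), (U, H13) ✓
D=79: row 5 → {C,E} = (X, H62) ✓
D=77: rows 6, 11 → {C,E} = (T, H36), (T, H36) ✓
D=76: rows 10, 13 → {C,E} = (V, H30), (V, H30) ✓
D=69: row 12 → {C,E} = (U, H74) ✓
The only D value with inconsistent RHS is D=73.

73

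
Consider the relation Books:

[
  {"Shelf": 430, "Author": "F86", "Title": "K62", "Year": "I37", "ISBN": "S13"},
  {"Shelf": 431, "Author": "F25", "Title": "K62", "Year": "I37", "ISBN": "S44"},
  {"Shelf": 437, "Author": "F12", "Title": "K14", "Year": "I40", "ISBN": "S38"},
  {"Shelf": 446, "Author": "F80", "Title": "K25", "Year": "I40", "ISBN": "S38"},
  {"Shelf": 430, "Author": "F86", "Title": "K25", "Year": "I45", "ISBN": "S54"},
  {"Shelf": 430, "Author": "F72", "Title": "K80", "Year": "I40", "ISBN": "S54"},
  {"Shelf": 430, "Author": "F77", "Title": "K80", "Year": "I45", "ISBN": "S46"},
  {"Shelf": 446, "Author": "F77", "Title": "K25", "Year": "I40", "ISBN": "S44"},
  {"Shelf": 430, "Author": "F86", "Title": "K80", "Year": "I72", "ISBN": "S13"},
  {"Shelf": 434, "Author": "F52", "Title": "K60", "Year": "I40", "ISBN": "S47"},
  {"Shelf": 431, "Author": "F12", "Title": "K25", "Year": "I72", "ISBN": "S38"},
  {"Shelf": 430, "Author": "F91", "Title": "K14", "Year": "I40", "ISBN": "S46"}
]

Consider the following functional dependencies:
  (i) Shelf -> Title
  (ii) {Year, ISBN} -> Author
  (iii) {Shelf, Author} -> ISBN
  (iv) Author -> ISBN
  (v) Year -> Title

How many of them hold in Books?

(i) Shelf -> Title: Shelf=430: 6 rows → Title takes values {K62, K25, K80, K14} — violation; Shelf=431: 2 rows → Title takes values {K62, K25} — violation — fails.
(ii) {Year, ISBN} -> Author: (Year=I40, ISBN=S38): 2 rows → Author takes values {F12, F80} — violation — fails.
(iii) {Shelf, Author} -> ISBN: (Shelf=430, Author=F86): 3 rows → ISBN takes values {S13, S54} — violation — fails.
(iv) Author -> ISBN: Author=F86: 3 rows → ISBN takes values {S13, S54} — violation; Author=F77: 2 rows → ISBN takes values {S46, S44} — violation — fails.
(v) Year -> Title: Year=I40: 6 rows → Title takes values {K14, K25, K80, K60} — violation; Year=I45: 2 rows → Title takes values {K25, K80} — violation; Year=I72: 2 rows → Title takes values {K80, K25} — violation — fails.
None of the 5 dependencies hold.

0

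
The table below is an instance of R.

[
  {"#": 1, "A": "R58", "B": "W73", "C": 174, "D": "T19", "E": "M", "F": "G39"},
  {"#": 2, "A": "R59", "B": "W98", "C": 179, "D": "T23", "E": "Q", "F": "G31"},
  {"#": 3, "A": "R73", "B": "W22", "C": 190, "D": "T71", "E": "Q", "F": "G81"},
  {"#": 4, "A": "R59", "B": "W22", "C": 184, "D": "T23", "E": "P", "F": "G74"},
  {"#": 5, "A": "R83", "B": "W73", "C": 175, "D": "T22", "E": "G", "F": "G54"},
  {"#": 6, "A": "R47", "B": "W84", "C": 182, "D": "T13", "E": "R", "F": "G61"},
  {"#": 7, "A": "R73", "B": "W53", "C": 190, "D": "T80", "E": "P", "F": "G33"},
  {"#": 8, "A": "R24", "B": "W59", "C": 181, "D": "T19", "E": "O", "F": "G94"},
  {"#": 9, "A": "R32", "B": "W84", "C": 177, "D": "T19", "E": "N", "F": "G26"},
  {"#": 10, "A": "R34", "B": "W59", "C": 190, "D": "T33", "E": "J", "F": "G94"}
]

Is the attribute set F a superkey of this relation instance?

No

Rows 8 and 10 have the same F value F=G94 but are distinct tuples, so F does not determine every attribute — not a superkey.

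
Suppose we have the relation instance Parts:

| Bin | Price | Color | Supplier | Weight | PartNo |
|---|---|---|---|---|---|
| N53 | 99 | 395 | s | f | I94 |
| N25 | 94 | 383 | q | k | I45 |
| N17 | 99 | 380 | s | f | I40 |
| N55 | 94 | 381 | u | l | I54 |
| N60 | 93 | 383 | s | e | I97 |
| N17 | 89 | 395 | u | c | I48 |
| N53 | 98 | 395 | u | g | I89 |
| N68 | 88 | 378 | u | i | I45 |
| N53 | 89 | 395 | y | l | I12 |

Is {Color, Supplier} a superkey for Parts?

Two distinct rows share (Color=395, Supplier=u), so {Color, Supplier} does not determine every attribute — not a superkey.

No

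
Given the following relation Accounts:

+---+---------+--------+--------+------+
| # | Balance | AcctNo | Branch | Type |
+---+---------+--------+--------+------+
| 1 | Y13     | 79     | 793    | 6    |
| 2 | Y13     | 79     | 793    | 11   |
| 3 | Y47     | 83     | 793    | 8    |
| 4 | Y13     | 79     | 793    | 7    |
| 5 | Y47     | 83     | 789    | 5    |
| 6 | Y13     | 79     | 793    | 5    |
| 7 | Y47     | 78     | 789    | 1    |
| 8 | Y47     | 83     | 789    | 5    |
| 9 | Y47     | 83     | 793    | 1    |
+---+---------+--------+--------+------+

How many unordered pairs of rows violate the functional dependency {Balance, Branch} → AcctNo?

2

(Balance=Y13, Branch=793): all 4 rows agree on AcctNo — 0 pairs.
(Balance=Y47, Branch=793): all 2 rows agree on AcctNo — 0 pairs.
(Balance=Y47, Branch=789): violating pairs (5,7), (7,8) — 2 pairs.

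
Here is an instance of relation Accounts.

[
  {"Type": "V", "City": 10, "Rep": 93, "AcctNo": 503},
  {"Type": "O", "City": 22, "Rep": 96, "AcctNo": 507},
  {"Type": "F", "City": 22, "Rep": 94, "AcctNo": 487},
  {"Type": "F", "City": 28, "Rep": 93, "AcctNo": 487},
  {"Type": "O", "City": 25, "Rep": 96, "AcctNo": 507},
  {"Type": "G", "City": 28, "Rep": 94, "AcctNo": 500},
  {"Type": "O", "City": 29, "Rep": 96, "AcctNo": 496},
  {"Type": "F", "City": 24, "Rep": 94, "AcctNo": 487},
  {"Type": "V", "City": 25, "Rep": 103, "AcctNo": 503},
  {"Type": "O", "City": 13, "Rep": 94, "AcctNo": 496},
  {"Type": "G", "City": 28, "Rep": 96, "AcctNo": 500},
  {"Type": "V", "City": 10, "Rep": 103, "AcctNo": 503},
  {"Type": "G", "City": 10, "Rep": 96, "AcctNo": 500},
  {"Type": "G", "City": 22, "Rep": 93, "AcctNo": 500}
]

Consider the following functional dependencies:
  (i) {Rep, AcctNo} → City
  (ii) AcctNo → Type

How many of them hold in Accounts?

(i) {Rep, AcctNo} → City: (Rep=96, AcctNo=507): 2 rows → City takes values {22, 25} — violation; (Rep=94, AcctNo=487): 2 rows → City takes values {22, 24} — violation; (Rep=103, AcctNo=503): 2 rows → City takes values {25, 10} — violation; (Rep=96, AcctNo=500): 2 rows → City takes values {28, 10} — violation — fails.
(ii) AcctNo → Type: every LHS value maps to a single RHS value — holds.
1 of the 2 dependencies holds.

1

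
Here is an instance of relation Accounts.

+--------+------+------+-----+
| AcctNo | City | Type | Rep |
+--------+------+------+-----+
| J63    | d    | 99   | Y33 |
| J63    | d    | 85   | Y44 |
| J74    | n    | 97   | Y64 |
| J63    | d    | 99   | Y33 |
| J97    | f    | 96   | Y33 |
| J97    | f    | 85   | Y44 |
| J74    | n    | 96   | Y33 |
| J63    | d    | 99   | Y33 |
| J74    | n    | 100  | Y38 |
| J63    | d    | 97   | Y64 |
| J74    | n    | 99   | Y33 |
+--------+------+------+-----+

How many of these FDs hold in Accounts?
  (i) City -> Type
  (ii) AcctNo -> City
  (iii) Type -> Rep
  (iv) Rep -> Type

2

(i) City -> Type: City=d: 5 rows → Type takes values {99, 85, 97} — violation; City=n: 4 rows → Type takes values {97, 96, 100, 99} — violation; City=f: 2 rows → Type takes values {96, 85} — violation — fails.
(ii) AcctNo -> City: every LHS value maps to a single RHS value — holds.
(iii) Type -> Rep: every LHS value maps to a single RHS value — holds.
(iv) Rep -> Type: Rep=Y33: 6 rows → Type takes values {99, 96} — violation — fails.
2 of the 4 dependencies hold.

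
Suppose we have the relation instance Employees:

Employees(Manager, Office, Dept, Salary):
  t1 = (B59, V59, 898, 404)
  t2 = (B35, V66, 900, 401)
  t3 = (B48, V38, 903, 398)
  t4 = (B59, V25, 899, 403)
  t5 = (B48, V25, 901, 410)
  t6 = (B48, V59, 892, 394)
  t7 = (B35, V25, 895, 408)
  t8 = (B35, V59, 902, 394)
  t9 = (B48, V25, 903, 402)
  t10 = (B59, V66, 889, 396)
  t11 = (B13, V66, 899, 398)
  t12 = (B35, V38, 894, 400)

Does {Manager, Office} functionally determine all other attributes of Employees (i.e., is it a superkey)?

No

Rows 5 and 9 have the same {Manager, Office} value (Manager=B48, Office=V25) but are distinct tuples, so {Manager, Office} does not determine every attribute — not a superkey.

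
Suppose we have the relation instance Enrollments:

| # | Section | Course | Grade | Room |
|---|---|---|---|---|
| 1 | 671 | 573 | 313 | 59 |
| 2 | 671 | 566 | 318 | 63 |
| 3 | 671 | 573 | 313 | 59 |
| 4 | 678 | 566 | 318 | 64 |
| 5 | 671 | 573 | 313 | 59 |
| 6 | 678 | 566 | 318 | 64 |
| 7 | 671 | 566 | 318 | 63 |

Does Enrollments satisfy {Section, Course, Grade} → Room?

Yes

(Section=671, Course=573, Grade=313): rows 1, 3, 5 → Room = 59, 59, 59 ✓
(Section=671, Course=566, Grade=318): rows 2, 7 → Room = 63, 63 ✓
(Section=678, Course=566, Grade=318): rows 4, 6 → Room = 64, 64 ✓
Every {Section, Course, Grade} value is associated with a single Room value, so {Section, Course, Grade} → Room holds.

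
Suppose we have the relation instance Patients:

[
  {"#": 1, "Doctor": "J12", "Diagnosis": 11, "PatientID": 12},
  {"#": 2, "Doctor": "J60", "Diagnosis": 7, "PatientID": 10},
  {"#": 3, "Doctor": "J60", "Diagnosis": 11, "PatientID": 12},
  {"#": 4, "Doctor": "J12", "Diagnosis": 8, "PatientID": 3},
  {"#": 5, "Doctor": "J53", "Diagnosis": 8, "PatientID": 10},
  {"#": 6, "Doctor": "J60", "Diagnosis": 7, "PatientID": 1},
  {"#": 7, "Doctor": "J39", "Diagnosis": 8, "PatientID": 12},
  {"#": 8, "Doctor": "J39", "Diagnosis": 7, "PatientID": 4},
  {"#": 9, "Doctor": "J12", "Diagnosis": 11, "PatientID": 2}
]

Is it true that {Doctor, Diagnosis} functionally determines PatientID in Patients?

(Doctor=J12, Diagnosis=11): rows 1, 9 → PatientID takes values {12, 2} — violation
(Doctor=J60, Diagnosis=7): rows 2, 6 → PatientID takes values {10, 1} — violation
(Doctor=J60, Diagnosis=11): row 3 → PatientID = 12 ✓
(Doctor=J12, Diagnosis=8): row 4 → PatientID = 3 ✓
(Doctor=J53, Diagnosis=8): row 5 → PatientID = 10 ✓
(Doctor=J39, Diagnosis=8): row 7 → PatientID = 12 ✓
(Doctor=J39, Diagnosis=7): row 8 → PatientID = 4 ✓
Two rows agree on {Doctor, Diagnosis} but differ on PatientID, so {Doctor, Diagnosis} → PatientID does not hold.

No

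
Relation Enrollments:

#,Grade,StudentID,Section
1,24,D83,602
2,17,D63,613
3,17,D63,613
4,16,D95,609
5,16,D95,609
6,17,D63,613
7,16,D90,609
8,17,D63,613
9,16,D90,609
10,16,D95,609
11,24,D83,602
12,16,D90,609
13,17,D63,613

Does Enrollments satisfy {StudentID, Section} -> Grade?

Yes

(StudentID=D83, Section=602): rows 1, 11 → Grade = 24, 24 ✓
(StudentID=D63, Section=613): rows 2, 3, 6, 8, 13 → Grade = 17, 17, 17, 17, 17 ✓
(StudentID=D95, Section=609): rows 4, 5, 10 → Grade = 16, 16, 16 ✓
(StudentID=D90, Section=609): rows 7, 9, 12 → Grade = 16, 16, 16 ✓
Every {StudentID, Section} value is associated with a single Grade value, so {StudentID, Section} -> Grade holds.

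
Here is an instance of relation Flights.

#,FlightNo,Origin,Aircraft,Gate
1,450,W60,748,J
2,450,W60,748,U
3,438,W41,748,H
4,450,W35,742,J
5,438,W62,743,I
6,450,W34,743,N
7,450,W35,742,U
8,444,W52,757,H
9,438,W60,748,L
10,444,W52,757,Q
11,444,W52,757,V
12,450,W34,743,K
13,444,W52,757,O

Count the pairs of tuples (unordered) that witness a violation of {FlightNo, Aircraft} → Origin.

(FlightNo=450, Aircraft=748): all 2 rows agree on Origin — 0 pairs.
(FlightNo=438, Aircraft=748): violating pairs (3,9) — 1 pair.
(FlightNo=450, Aircraft=742): all 2 rows agree on Origin — 0 pairs.
(FlightNo=450, Aircraft=743): all 2 rows agree on Origin — 0 pairs.
(FlightNo=444, Aircraft=757): all 4 rows agree on Origin — 0 pairs.

1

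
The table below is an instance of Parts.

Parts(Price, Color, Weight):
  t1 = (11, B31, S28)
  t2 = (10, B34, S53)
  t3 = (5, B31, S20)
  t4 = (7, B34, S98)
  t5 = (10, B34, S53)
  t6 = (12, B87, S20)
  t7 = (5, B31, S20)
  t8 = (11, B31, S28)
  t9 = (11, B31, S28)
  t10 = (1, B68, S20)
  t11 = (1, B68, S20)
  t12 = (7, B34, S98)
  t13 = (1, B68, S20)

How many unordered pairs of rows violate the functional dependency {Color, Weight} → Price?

0

(Color=B31, Weight=S28): all 3 rows agree on Price — 0 pairs.
(Color=B34, Weight=S53): all 2 rows agree on Price — 0 pairs.
(Color=B31, Weight=S20): all 2 rows agree on Price — 0 pairs.
(Color=B34, Weight=S98): all 2 rows agree on Price — 0 pairs.
(Color=B68, Weight=S20): all 3 rows agree on Price — 0 pairs.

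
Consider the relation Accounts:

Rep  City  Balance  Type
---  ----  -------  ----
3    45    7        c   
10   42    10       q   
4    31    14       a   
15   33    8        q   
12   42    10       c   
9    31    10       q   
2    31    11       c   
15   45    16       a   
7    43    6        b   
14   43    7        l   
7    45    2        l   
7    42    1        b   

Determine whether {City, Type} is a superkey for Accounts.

All 12 rows have distinct {City, Type} values, so {City, Type} → (all attributes) holds and {City, Type} is a superkey.

Yes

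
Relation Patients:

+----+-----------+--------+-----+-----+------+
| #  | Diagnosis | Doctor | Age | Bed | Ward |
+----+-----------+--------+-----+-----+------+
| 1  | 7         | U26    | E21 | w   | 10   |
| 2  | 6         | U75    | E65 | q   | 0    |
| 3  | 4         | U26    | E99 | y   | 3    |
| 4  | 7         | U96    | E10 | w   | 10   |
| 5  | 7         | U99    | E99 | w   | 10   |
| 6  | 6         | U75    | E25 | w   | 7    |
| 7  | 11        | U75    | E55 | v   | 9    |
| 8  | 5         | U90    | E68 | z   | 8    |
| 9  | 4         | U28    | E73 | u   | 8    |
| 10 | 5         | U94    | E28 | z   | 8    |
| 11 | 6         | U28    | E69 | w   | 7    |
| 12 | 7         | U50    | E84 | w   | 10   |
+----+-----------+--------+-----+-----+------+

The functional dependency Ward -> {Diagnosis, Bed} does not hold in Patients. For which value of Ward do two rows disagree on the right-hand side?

8

Ward=10: rows 1, 4, 5, 12 → {Diagnosis,Bed} = (7, w), (7, w), (7, w), (7, w) ✓
Ward=0: row 2 → {Diagnosis,Bed} = (6, q) ✓
Ward=3: row 3 → {Diagnosis,Bed} = (4, y) ✓
Ward=7: rows 6, 11 → {Diagnosis,Bed} = (6, w), (6, w) ✓
Ward=9: row 7 → {Diagnosis,Bed} = (11, v) ✓
Ward=8: rows 8, 9, 10 → {Diagnosis,Bed} takes values {(5, z), (4, u)} — violation
The only Ward value with inconsistent RHS is Ward=8.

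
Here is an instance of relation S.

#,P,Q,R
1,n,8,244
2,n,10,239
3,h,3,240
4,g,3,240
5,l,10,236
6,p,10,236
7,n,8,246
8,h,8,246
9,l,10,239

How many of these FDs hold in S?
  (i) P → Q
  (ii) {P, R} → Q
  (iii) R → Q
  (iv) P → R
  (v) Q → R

(i) P → Q: P=n: rows 1, 2, 7 → Q takes values {8, 10} — violation; P=h: rows 3, 8 → Q takes values {3, 8} — violation — fails.
(ii) {P, R} → Q: every LHS value maps to a single RHS value — holds.
(iii) R → Q: every LHS value maps to a single RHS value — holds.
(iv) P → R: P=n: rows 1, 2, 7 → R takes values {244, 239, 246} — violation; P=h: rows 3, 8 → R takes values {240, 246} — violation; P=l: rows 5, 9 → R takes values {236, 239} — violation — fails.
(v) Q → R: Q=8: rows 1, 7, 8 → R takes values {244, 246} — violation; Q=10: rows 2, 5, 6, 9 → R takes values {239, 236} — violation — fails.
2 of the 5 dependencies hold.

2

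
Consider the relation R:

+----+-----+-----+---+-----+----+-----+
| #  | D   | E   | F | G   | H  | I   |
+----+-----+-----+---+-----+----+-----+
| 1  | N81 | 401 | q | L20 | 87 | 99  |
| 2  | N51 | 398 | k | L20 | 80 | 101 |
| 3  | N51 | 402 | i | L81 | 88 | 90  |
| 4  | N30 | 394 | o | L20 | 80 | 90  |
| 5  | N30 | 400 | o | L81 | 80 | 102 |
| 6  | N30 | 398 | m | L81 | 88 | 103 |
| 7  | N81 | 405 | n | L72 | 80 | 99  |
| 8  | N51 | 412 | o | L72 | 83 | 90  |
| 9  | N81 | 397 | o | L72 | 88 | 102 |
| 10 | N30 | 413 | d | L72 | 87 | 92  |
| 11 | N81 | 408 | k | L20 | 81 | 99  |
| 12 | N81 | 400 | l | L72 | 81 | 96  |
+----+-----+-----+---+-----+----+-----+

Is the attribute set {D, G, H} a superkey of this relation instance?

All 12 rows have distinct {D, G, H} values, so {D, G, H} → (all attributes) holds and {D, G, H} is a superkey.

Yes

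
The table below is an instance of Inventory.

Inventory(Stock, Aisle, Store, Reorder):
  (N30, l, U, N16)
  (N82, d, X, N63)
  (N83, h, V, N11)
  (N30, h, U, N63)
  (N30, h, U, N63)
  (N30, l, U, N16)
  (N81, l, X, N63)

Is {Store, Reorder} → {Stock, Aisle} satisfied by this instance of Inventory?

No

(Store=U, Reorder=N16): 2 rows → {Stock,Aisle} = (N30, l), (N30, l) ✓
(Store=X, Reorder=N63): 2 rows → {Stock,Aisle} takes values {(N82, d), (N81, l)} — violation
(Store=V, Reorder=N11): 1 row → {Stock,Aisle} = (N83, h) ✓
(Store=U, Reorder=N63): 2 rows → {Stock,Aisle} = (N30, h), (N30, h) ✓
Two rows agree on {Store, Reorder} but differ on {Stock, Aisle}, so {Store, Reorder} → {Stock, Aisle} does not hold.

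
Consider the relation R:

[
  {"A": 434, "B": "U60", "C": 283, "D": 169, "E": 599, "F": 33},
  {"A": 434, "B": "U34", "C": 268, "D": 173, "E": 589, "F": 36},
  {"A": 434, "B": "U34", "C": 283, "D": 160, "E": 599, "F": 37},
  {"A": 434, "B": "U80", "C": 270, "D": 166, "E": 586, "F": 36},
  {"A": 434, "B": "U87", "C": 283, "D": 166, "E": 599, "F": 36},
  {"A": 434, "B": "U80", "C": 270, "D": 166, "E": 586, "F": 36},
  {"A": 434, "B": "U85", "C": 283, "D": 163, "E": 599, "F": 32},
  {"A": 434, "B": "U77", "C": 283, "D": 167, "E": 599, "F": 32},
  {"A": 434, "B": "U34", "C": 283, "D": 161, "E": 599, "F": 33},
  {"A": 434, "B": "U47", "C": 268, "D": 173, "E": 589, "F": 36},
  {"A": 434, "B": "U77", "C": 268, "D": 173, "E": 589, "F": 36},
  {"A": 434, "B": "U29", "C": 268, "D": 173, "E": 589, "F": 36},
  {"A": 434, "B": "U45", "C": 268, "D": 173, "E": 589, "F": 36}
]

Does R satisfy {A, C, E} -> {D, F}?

(A=434, C=283, E=599): 6 rows → {D,F} takes values {(169, 33), (160, 37), (166, 36), (163, 32), (167, 32), (161, 33)} — violation
(A=434, C=268, E=589): 5 rows → {D,F} = (173, 36), (173, 36), (173, 36), (173, 36), (173, 36) ✓
(A=434, C=270, E=586): 2 rows → {D,F} = (166, 36), (166, 36) ✓
Two rows agree on {A, C, E} but differ on {D, F}, so {A, C, E} -> {D, F} does not hold.

No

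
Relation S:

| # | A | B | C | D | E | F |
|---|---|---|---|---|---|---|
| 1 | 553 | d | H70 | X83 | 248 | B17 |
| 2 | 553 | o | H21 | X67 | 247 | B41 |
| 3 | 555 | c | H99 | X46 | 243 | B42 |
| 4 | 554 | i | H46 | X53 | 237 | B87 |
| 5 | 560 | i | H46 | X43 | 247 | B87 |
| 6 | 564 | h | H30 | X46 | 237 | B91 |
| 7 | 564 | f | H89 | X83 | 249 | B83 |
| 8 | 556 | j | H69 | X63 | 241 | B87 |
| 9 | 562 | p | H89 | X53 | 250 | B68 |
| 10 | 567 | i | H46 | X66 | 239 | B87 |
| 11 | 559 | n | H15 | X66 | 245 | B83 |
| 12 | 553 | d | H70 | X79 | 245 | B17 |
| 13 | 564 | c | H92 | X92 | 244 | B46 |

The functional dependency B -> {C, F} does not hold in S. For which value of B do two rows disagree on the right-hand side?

B=d: rows 1, 12 → {C,F} = (H70, B17), (H70, B17) ✓
B=o: row 2 → {C,F} = (H21, B41) ✓
B=c: rows 3, 13 → {C,F} takes values {(H99, B42), (H92, B46)} — violation
B=i: rows 4, 5, 10 → {C,F} = (H46, B87), (H46, B87), (H46, B87) ✓
B=h: row 6 → {C,F} = (H30, B91) ✓
B=f: row 7 → {C,F} = (H89, B83) ✓
B=j: row 8 → {C,F} = (H69, B87) ✓
B=p: row 9 → {C,F} = (H89, B68) ✓
B=n: row 11 → {C,F} = (H15, B83) ✓
The only B value with inconsistent RHS is B=c.

c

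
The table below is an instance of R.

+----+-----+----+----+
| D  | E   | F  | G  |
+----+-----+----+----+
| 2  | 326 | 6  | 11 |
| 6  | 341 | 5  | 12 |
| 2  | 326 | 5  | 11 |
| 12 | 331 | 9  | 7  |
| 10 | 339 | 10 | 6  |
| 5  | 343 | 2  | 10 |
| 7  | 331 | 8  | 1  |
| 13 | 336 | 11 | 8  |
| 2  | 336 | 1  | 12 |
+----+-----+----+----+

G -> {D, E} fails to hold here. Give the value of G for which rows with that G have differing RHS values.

G=11: 2 rows → {D,E} = (2, 326), (2, 326) ✓
G=12: 2 rows → {D,E} takes values {(6, 341), (2, 336)} — violation
G=7: 1 row → {D,E} = (12, 331) ✓
G=6: 1 row → {D,E} = (10, 339) ✓
G=10: 1 row → {D,E} = (5, 343) ✓
G=1: 1 row → {D,E} = (7, 331) ✓
G=8: 1 row → {D,E} = (13, 336) ✓
The only G value with inconsistent RHS is G=12.

12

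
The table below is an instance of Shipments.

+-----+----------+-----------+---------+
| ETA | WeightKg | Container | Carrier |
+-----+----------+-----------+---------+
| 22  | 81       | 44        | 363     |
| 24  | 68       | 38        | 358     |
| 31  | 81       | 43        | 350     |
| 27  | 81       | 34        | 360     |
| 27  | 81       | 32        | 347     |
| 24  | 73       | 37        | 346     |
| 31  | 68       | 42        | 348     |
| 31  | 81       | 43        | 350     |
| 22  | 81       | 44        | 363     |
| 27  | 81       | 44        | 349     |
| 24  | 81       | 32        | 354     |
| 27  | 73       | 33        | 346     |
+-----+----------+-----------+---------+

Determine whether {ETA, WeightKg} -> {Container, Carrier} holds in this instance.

(ETA=22, WeightKg=81): 2 rows → {Container,Carrier} = (44, 363), (44, 363) ✓
(ETA=24, WeightKg=68): 1 row → {Container,Carrier} = (38, 358) ✓
(ETA=31, WeightKg=81): 2 rows → {Container,Carrier} = (43, 350), (43, 350) ✓
(ETA=27, WeightKg=81): 3 rows → {Container,Carrier} takes values {(34, 360), (32, 347), (44, 349)} — violation
(ETA=24, WeightKg=73): 1 row → {Container,Carrier} = (37, 346) ✓
(ETA=31, WeightKg=68): 1 row → {Container,Carrier} = (42, 348) ✓
(ETA=24, WeightKg=81): 1 row → {Container,Carrier} = (32, 354) ✓
(ETA=27, WeightKg=73): 1 row → {Container,Carrier} = (33, 346) ✓
Two rows agree on {ETA, WeightKg} but differ on {Container, Carrier}, so {ETA, WeightKg} -> {Container, Carrier} does not hold.

No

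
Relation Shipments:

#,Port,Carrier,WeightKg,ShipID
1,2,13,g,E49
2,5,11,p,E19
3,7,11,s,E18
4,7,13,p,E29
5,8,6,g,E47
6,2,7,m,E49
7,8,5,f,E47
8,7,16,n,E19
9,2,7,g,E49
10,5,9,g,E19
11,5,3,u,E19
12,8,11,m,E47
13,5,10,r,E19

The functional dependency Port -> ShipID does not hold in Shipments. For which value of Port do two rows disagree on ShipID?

7

Port=2: rows 1, 6, 9 → ShipID = E49, E49, E49 ✓
Port=5: rows 2, 10, 11, 13 → ShipID = E19, E19, E19, E19 ✓
Port=7: rows 3, 4, 8 → ShipID takes values {E18, E29, E19} — violation
Port=8: rows 5, 7, 12 → ShipID = E47, E47, E47 ✓
The only Port value with inconsistent ShipID is Port=7.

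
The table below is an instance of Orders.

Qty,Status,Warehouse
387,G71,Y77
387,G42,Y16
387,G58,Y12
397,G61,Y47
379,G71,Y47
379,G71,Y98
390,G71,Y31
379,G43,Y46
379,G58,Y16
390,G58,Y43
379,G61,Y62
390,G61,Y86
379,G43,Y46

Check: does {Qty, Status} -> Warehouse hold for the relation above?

(Qty=387, Status=G71): 1 row → Warehouse = Y77 ✓
(Qty=387, Status=G42): 1 row → Warehouse = Y16 ✓
(Qty=387, Status=G58): 1 row → Warehouse = Y12 ✓
(Qty=397, Status=G61): 1 row → Warehouse = Y47 ✓
(Qty=379, Status=G71): 2 rows → Warehouse takes values {Y47, Y98} — violation
(Qty=390, Status=G71): 1 row → Warehouse = Y31 ✓
(Qty=379, Status=G43): 2 rows → Warehouse = Y46, Y46 ✓
(Qty=379, Status=G58): 1 row → Warehouse = Y16 ✓
(Qty=390, Status=G58): 1 row → Warehouse = Y43 ✓
(Qty=379, Status=G61): 1 row → Warehouse = Y62 ✓
(Qty=390, Status=G61): 1 row → Warehouse = Y86 ✓
Two rows agree on {Qty, Status} but differ on Warehouse, so {Qty, Status} -> Warehouse does not hold.

No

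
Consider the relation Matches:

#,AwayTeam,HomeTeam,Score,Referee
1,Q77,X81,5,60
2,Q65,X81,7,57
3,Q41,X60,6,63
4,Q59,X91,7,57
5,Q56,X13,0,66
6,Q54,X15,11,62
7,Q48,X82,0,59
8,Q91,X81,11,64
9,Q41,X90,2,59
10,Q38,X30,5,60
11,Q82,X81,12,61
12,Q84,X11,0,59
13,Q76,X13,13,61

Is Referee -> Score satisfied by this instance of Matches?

No

Referee=60: rows 1, 10 → Score = 5, 5 ✓
Referee=57: rows 2, 4 → Score = 7, 7 ✓
Referee=63: row 3 → Score = 6 ✓
Referee=66: row 5 → Score = 0 ✓
Referee=62: row 6 → Score = 11 ✓
Referee=59: rows 7, 9, 12 → Score takes values {0, 2} — violation
Referee=64: row 8 → Score = 11 ✓
Referee=61: rows 11, 13 → Score takes values {12, 13} — violation
Two rows agree on Referee but differ on Score, so Referee -> Score does not hold.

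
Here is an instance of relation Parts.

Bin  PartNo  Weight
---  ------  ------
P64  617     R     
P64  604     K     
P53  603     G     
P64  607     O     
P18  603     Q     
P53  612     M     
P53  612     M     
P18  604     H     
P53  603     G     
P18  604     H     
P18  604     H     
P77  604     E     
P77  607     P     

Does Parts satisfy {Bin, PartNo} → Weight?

Yes

(Bin=P64, PartNo=617): 1 row → Weight = R ✓
(Bin=P64, PartNo=604): 1 row → Weight = K ✓
(Bin=P53, PartNo=603): 2 rows → Weight = G, G ✓
(Bin=P64, PartNo=607): 1 row → Weight = O ✓
(Bin=P18, PartNo=603): 1 row → Weight = Q ✓
(Bin=P53, PartNo=612): 2 rows → Weight = M, M ✓
(Bin=P18, PartNo=604): 3 rows → Weight = H, H, H ✓
(Bin=P77, PartNo=604): 1 row → Weight = E ✓
(Bin=P77, PartNo=607): 1 row → Weight = P ✓
Every {Bin, PartNo} value is associated with a single Weight value, so {Bin, PartNo} → Weight holds.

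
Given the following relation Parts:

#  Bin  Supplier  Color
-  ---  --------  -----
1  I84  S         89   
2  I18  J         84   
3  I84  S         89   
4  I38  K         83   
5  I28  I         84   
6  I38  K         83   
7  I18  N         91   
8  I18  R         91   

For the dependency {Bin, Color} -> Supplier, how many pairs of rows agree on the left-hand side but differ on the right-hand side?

(Bin=I84, Color=89): all 2 rows agree on Supplier — 0 pairs.
(Bin=I38, Color=83): all 2 rows agree on Supplier — 0 pairs.
(Bin=I18, Color=91): violating pairs (7,8) — 1 pair.

1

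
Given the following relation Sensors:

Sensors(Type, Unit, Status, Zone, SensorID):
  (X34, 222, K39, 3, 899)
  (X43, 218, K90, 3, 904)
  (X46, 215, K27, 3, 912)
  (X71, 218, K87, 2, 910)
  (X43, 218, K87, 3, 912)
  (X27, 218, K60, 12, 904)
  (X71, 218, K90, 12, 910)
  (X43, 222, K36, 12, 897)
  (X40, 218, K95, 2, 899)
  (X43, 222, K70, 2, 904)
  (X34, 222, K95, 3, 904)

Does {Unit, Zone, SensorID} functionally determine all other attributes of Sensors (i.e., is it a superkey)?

Yes

All 11 rows have distinct {Unit, Zone, SensorID} values, so {Unit, Zone, SensorID} → (all attributes) holds and {Unit, Zone, SensorID} is a superkey.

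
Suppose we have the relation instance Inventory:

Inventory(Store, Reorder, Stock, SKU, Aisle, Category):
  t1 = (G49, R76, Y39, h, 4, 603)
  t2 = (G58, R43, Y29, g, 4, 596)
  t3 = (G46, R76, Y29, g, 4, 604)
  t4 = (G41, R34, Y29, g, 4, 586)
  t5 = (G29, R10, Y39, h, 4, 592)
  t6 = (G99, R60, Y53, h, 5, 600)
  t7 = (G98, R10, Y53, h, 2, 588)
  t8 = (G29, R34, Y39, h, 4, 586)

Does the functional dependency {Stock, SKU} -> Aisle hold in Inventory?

No

(Stock=Y39, SKU=h): rows 1, 5, 8 → Aisle = 4, 4, 4 ✓
(Stock=Y29, SKU=g): rows 2, 3, 4 → Aisle = 4, 4, 4 ✓
(Stock=Y53, SKU=h): rows 6, 7 → Aisle takes values {5, 2} — violation
Two rows agree on {Stock, SKU} but differ on Aisle, so {Stock, SKU} -> Aisle does not hold.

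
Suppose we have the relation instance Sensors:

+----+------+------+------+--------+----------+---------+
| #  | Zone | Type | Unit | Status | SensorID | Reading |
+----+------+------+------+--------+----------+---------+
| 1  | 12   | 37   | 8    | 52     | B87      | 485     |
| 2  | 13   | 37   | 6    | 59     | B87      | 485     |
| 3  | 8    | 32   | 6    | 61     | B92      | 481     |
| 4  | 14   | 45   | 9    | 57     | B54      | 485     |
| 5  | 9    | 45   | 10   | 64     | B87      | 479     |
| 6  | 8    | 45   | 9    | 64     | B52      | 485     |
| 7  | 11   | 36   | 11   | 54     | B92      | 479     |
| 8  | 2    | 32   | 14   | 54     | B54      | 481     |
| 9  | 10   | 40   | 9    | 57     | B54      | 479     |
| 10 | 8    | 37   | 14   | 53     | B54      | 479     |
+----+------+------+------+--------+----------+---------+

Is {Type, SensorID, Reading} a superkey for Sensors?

Rows 1 and 2 have the same {Type, SensorID, Reading} value (Type=37, SensorID=B87, Reading=485) but are distinct tuples, so {Type, SensorID, Reading} does not determine every attribute — not a superkey.

No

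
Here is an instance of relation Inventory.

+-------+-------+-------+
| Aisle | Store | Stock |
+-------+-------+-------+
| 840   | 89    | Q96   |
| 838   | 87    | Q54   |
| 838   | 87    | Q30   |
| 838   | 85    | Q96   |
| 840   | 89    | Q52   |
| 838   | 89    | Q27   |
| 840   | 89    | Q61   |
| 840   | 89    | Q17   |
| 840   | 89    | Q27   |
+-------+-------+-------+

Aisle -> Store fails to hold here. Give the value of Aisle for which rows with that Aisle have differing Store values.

Aisle=840: 5 rows → Store = 89, 89, 89, 89, 89 ✓
Aisle=838: 4 rows → Store takes values {87, 85, 89} — violation
The only Aisle value with inconsistent Store is Aisle=838.

838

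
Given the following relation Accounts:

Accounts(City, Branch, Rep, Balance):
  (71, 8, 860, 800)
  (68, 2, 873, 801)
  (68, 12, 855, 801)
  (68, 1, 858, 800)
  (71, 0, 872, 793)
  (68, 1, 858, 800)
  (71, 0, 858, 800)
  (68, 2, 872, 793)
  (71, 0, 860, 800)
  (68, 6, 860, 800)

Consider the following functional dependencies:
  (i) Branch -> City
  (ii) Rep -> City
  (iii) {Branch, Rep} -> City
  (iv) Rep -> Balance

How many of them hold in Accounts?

(i) Branch -> City: every LHS value maps to a single RHS value — holds.
(ii) Rep -> City: Rep=860: 3 rows → City takes values {71, 68} — violation; Rep=858: 3 rows → City takes values {68, 71} — violation; Rep=872: 2 rows → City takes values {71, 68} — violation — fails.
(iii) {Branch, Rep} -> City: every LHS value maps to a single RHS value — holds.
(iv) Rep -> Balance: every LHS value maps to a single RHS value — holds.
3 of the 4 dependencies hold.

3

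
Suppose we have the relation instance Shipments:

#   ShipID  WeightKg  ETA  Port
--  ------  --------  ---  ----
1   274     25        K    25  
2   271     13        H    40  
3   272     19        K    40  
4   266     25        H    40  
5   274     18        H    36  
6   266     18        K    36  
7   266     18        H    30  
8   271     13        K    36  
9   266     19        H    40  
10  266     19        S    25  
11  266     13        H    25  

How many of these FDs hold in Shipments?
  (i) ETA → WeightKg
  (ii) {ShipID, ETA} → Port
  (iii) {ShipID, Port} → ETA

(i) ETA → WeightKg: ETA=K: rows 1, 3, 6, 8 → WeightKg takes values {25, 19, 18, 13} — violation; ETA=H: rows 2, 4, 5, 7, 9, 11 → WeightKg takes values {13, 25, 18, 19} — violation — fails.
(ii) {ShipID, ETA} → Port: (ShipID=266, ETA=H): rows 4, 7, 9, 11 → Port takes values {40, 30, 25} — violation — fails.
(iii) {ShipID, Port} → ETA: (ShipID=266, Port=25): rows 10, 11 → ETA takes values {S, H} — violation — fails.
None of the 3 dependencies hold.

0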